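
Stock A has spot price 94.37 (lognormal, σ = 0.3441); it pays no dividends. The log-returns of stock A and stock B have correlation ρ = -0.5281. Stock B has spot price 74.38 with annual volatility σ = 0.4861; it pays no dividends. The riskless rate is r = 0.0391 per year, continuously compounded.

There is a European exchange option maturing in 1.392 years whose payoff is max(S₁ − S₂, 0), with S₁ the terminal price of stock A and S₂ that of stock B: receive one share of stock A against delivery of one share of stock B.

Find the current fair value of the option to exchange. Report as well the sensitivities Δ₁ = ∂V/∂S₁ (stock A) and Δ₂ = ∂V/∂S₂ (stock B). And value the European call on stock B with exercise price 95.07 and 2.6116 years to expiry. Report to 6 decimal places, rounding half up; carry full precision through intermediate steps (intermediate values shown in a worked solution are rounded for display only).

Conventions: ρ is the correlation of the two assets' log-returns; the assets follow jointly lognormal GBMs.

σ_eff = √(σ₁² + σ₂² − 2ρσ₁σ₂) = √(0.3441² + 0.4861² − 2·-0.5281·0.3441·0.4861) = 0.728948
d₁ = (ln(S₁/S₂) + (q₂ − q₁ + σ_eff²/2)T) / (σ_eff√T) = (ln(94.37/74.38) + (0.0 − 0.0 + 0.265683)·1.392) / 0.860035 = 0.706792
d₂ = d₁ − σ_eff√T = 0.706792 − 0.860035 = -0.153243
N(d₁) = 0.760152,  N(d₂) = 0.439103
V = S₁·e^{−q₁T}·N(d₁) − S₂·e^{−q₂T}·N(d₂) = 71.735571 − 32.660511 = 39.075059
Δ₁ = e^{−q₁T}·N(d₁) = 0.760152;  Δ₂ = −e^{−q₂T}·N(d₂) = -0.439103
[vanilla: stock B call K=95.07]
σ√T = 0.4861·√2.6116 = 0.785559
d₁ = (ln(S/K) + (r+σ²/2)T) / (σ√T) = (ln(74.38/95.07) + (0.0391+0.4861²/2)·2.6116) / 0.785559 = (-0.245426 + 0.410665) / 0.785559 = 0.210346
d₂ = d₁ − σ√T = 0.210346 − 0.785559 = -0.575214
e^{−rT} = 0.902927
N(d₁) = 0.583301,  N(d₂) = 0.282573
price = S·N(d₁) − K·e^{−rT}·N(d₂) = 43.385928 − 24.256457 = 19.129470

exchange price = 39.075059
Δ1 = 0.760152
Δ2 = -0.439103
price(stock B call K=95.07) = 19.129470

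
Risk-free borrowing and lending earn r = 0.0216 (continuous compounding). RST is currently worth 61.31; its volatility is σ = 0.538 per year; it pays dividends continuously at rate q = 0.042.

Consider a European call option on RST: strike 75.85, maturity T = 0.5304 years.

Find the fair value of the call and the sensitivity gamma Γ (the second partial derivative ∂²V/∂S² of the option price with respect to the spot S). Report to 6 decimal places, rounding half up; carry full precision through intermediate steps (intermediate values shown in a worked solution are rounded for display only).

price = 4.598903
Γ = 0.015139

σ√T = 0.538·√0.5304 = 0.391818
d₁ = (ln(S/K) + (r−q+σ²/2)T) / (σ√T) = (ln(61.31/75.85) + (0.0216−0.042+0.538²/2)·0.5304) / 0.391818 = (-0.212815 + 0.065940) / 0.391818 = -0.374854
d₂ = d₁ − σ√T = -0.374854 − 0.391818 = -0.766672
e^{−rT} = 0.988609
e^{−qT} = 0.977969
N(d₁) = 0.353885,  N(d₂) = 0.221638
Call price V = S·e^{−qT}·N(d₁) − K·e^{−rT}·N(d₂) = 21.218676 − 16.619773 = 4.598903
φ(d₁) = (1/√(2π))·e^{−d₁²/2} = 0.371875
Γ = e^{−qT}·φ(d₁) / (S·σ·√T) = 0.015139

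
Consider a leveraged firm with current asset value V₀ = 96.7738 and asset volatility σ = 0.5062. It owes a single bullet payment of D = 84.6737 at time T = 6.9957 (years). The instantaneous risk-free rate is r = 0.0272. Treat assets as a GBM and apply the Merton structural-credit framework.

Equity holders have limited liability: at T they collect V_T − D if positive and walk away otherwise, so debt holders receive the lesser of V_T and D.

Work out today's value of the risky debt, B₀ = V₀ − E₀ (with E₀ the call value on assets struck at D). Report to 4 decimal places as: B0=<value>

B0=40.9371

Apply the equity-as-call identities (strike 84.6737, horizon 6.9957 years):
d₁ = [ln(V₀/D) + (r + σ²/2)T] / (σ√T)
   = [ln(96.7738/84.6737) + (0.0272 + 0.5·0.5062²)·6.9957] / (0.5062·√6.9957)
   = [0.133571 + 1.086567] / 1.338868 = 0.911321
d₂ = d₁ − σ√T = 0.911321 − 1.338868 = -0.427547
N(d₁) = 0.818937,  N(d₂) = 0.334490,  e^(−rT) = 0.826725
E₀ = V₀·N(d₁) − D·e^(−rT)·N(d₂)
   = 96.7738·0.818937 − 84.6737·0.826725·0.334490 = 55.836670
B₀ = V₀ − E₀ = 96.7738 − 55.836670 = 40.937130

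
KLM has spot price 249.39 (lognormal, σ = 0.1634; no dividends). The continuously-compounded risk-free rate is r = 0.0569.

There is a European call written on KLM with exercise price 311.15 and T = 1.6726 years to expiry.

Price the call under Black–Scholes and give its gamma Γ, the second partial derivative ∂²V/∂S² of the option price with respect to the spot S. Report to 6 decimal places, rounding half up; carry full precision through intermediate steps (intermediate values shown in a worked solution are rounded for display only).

price = 9.491010
Γ = 0.006710

σ√T = 0.1634·√1.6726 = 0.211324
d₁ = (ln(S/K) + (r+σ²/2)T) / (σ√T) = (ln(249.39/311.15) + (0.0569+0.1634²/2)·1.6726) / 0.211324 = (-0.221257 + 0.117500) / 0.211324 = -0.490988
d₂ = d₁ − σ√T = -0.490988 − 0.211324 = -0.702312
e^{−rT} = 0.909217
N(d₁) = 0.311717,  N(d₂) = 0.241242
Call price V = S·N(d₁) − K·e^{−rT}·N(d₂) = 77.739212 − 68.248202 = 9.491010
φ(d₁) = (1/√(2π))·e^{−d₁²/2} = 0.353641
Γ = φ(d₁) / (S·σ·√T) = 0.006710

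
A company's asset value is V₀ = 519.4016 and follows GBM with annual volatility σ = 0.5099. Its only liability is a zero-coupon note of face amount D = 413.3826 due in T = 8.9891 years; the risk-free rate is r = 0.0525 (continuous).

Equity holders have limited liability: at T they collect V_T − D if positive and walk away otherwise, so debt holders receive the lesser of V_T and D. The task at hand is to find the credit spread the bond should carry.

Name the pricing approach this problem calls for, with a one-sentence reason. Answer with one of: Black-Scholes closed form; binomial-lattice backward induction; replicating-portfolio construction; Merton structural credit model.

Key observation: the asked-for credit quantity lives on the firm's capital structure — asset value, asset volatility, debt face 413.3826 — which is the structural model's domain.

framework: Merton structural credit model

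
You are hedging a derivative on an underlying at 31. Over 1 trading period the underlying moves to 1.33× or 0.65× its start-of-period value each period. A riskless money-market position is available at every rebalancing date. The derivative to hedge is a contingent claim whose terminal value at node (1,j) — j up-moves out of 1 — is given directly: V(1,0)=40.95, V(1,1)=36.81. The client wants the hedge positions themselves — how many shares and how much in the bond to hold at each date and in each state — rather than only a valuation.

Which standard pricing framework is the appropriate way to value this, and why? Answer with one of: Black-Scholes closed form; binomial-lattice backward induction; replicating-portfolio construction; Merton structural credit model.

Key observation: the deliverable is the dynamic trading strategy on the 1-step tree (spot 31, moves 1.33 and 0.65), so the valuation must go through the node-by-node replicating-portfolio solve.

framework: replicating-portfolio construction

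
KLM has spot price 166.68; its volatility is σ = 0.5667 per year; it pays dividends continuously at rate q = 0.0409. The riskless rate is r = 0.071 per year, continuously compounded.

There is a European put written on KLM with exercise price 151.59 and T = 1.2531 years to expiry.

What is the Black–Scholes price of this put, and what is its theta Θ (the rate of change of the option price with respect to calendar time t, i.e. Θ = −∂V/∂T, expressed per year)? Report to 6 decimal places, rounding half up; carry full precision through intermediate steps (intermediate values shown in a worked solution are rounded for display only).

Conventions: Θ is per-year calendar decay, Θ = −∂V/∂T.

σ√T = 0.5667·√1.2531 = 0.634375
d₁ = (ln(S/K) + (r−q+σ²/2)T) / (σ√T) = (ln(166.68/151.59) + (0.071−0.0409+0.5667²/2)·1.2531) / 0.634375 = (0.094896 + 0.238934) / 0.634375 = 0.526235
d₂ = d₁ − σ√T = 0.526235 − 0.634375 = -0.108140
e^{−rT} = 0.914873
e^{−qT} = 0.950039
N(−d₁) = 0.299362,  N(−d₂) = 0.543058
Put price V = K·e^{−rT}·N(−d₂) − S·e^{−qT}·N(−d₁) = 75.314266 − 47.404808 = 27.909458
φ(d₁) = (1/√(2π))·e^{−d₁²/2} = 0.347358
Θ = −S·e^{−qT}·φ(d₁)·σ/(2√T) − q·S·e^{−qT}·N(−d₁) + r·K·e^{−rT}·N(−d₂) = −13.922986 − 1.938857 + 5.347313 = -10.514529

price = 27.909458
Θ = -10.514529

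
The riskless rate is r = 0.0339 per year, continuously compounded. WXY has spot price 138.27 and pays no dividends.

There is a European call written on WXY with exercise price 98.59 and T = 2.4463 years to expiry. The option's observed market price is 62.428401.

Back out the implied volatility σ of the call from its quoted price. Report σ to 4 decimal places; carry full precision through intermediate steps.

sigma = 0.4862

At σ = 0.4862 the Black–Scholes value reproduces the quote:
σ√T = 0.4862·√2.4463 = 0.760449
d₁ = (ln(S/K) + (r+σ²/2)T) / (σ√T) = (ln(138.27/98.59) + (0.0339+0.4862²/2)·2.4463) / 0.760449 = (0.338238 + 0.372071) / 0.760449 = 0.934066
d₂ = d₁ − σ√T = 0.934066 − 0.760449 = 0.173617
e^{−rT} = 0.920416
N(d₁) = 0.824865,  N(d₂) = 0.568917
V = S·N(d₁) − K·e^{−rT}·N(d₂) = 114.054089 − 51.625688 = 62.428401 (the quoted price), and the Black–Scholes price is strictly increasing in σ, so σ is unique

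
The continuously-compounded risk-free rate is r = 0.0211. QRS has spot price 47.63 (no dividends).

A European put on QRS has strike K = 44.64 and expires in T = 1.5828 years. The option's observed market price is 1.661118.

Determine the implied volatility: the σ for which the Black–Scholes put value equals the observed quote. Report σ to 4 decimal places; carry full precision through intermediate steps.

sigma = 0.1513

At σ = 0.1513 the Black–Scholes value reproduces the quote:
σ√T = 0.1513·√1.5828 = 0.190350
d₁ = (ln(S/K) + (r+σ²/2)T) / (σ√T) = (ln(47.63/44.64) + (0.0211+0.1513²/2)·1.5828) / 0.190350 = (0.064832 + 0.051514) / 0.190350 = 0.611223
d₂ = d₁ − σ√T = 0.611223 − 0.190350 = 0.420873
e^{−rT} = 0.967154
N(−d₁) = 0.270526,  N(−d₂) = 0.336924
V = K·e^{−rT}·N(−d₂) − S·N(−d₁) = 14.546270 − 12.885151 = 1.661118 (the quoted price), and the Black–Scholes price is strictly increasing in σ, so σ is unique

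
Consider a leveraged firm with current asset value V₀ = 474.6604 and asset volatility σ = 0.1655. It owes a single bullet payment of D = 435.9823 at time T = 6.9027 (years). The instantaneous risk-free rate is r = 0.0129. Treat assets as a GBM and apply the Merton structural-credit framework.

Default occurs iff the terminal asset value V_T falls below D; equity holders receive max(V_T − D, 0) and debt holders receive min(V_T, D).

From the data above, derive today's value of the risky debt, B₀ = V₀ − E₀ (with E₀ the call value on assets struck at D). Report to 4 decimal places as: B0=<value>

B0=355.7494

Equity is a call on the firm's assets struck at D = 435.9823:
d₁ = [ln(V₀/D) + (r + σ²/2)T] / (σ√T)
   = [ln(474.6604/435.9823) + (0.0129 + 0.5·0.1655²)·6.9027] / (0.1655·√6.9027)
   = [0.084998 + 0.183578] / 0.434818 = 0.617675
d₂ = d₁ − σ√T = 0.617675 − 0.434818 = 0.182857
N(d₁) = 0.731605,  N(d₂) = 0.572545,  e^(−rT) = 0.914805
E₀ = V₀·N(d₁) − D·e^(−rT)·N(d₂)
   = 474.6604·0.731605 − 435.9823·0.914805·0.572545 = 118.911015
B₀ = V₀ − E₀ = 474.6604 − 118.911015 = 355.749385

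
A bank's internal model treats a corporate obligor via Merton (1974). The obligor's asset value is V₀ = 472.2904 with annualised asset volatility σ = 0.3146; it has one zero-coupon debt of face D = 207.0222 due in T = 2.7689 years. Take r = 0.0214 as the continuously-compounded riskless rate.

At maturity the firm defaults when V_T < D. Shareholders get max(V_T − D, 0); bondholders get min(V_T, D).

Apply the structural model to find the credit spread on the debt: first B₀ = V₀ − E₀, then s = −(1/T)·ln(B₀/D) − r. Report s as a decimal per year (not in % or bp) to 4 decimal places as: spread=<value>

Equity is a call on the firm's assets struck at D = 207.0222:
d₁ = [ln(V₀/D) + (r + σ²/2)T] / (σ√T)
   = [ln(472.2904/207.0222) + (0.0214 + 0.5·0.3146²)·2.7689] / (0.3146·√2.7689)
   = [0.824768 + 0.196278] / 0.523495 = 1.950441
d₂ = d₁ − σ√T = 1.950441 − 0.523495 = 1.426947
N(d₁) = 0.974438,  N(d₂) = 0.923202,  e^(−rT) = 0.942467
E₀ = V₀·N(d₁) − D·e^(−rT)·N(d₂)
   = 472.2904·0.974438 − 207.0222·0.942467·0.923202 = 280.090357
B₀ = V₀ − E₀ = 472.2904 − 280.090357 = 192.200043
spread = −(1/T)·ln(B₀/D) − r = −(1/2.7689)·ln(192.200043/207.0222) − 0.0214 = 0.00542990

spread=0.0054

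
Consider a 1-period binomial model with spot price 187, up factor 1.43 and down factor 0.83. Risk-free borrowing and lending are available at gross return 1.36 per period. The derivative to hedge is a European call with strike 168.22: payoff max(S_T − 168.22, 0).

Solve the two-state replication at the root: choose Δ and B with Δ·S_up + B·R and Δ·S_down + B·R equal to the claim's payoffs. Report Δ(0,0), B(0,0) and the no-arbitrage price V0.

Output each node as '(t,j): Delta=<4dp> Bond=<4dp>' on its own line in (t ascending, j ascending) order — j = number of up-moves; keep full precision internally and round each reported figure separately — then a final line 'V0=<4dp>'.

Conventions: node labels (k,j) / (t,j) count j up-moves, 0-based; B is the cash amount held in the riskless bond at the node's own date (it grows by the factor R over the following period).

(0,0): Delta=0.8840 Bond=-100.8918
V0=64.4249

Risk-neutral probability p* = (R−d)/(u−d) = (1.36−0.83)/(1.43−0.83) = 0.8833.
Terminal payoffs: V(1,0)=0.0000, V(1,1)=99.1900
(0,0): S=187.0000. Δ = (V_up−V_dn)/(S_up−S_dn) = (99.1900−0.0000)/(267.4100−155.2100) = 0.8840. V = [p*·99.1900 + (1−p*)·0.0000]/1.36 = 64.4249. B = V − Δ·S = -100.8918.
Check: Δ(0,0)·S0 + B(0,0) = 64.4249 = V0.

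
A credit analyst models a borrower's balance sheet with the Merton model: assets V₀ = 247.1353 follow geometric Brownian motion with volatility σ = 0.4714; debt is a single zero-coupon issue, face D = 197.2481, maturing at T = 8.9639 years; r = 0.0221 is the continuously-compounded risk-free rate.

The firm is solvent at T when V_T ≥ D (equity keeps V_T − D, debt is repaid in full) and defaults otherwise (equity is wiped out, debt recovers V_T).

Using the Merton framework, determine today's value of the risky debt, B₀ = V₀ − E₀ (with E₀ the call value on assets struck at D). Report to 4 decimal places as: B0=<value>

B0=94.2852

Work the structural quantities from V₀ = 247.1353 against face 197.2481:
d₁ = [ln(V₀/D) + (r + σ²/2)T] / (σ√T)
   = [ln(247.1353/197.2481) + (0.0221 + 0.5·0.4714²)·8.9639] / (0.4714·√8.9639)
   = [0.225474 + 1.194072] / 1.411361 = 1.005799
d₂ = d₁ − σ√T = 1.005799 − 1.411361 = -0.405562
N(d₁) = 0.842744,  N(d₂) = 0.342532,  e^(−rT) = 0.820286
E₀ = V₀·N(d₁) − D·e^(−rT)·N(d₂)
   = 247.1353·0.842744 − 197.2481·0.820286·0.342532 = 152.850085
B₀ = V₀ − E₀ = 247.1353 − 152.850085 = 94.285215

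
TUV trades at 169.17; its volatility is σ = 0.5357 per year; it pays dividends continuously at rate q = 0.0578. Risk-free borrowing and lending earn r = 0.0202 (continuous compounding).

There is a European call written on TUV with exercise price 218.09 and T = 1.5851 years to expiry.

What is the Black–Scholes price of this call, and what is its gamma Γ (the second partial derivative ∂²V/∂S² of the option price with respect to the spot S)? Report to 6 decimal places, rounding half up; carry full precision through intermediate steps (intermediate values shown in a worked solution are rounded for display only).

price = 24.721186
Γ = 0.003164

σ√T = 0.5357·√1.5851 = 0.674450
d₁ = (ln(S/K) + (r−q+σ²/2)T) / (σ√T) = (ln(169.17/218.09) + (0.0202−0.0578+0.5357²/2)·1.5851) / 0.674450 = (-0.254004 + 0.167842) / 0.674450 = -0.127751
d₂ = d₁ − σ√T = -0.127751 − 0.674450 = -0.802202
e^{−rT} = 0.968488
e^{−qT} = 0.912453
N(d₁) = 0.449173,  N(d₂) = 0.211218
Call price V = S·e^{−qT}·N(d₁) − K·e^{−rT}·N(d₂) = 69.334184 − 44.612998 = 24.721186
φ(d₁) = (1/√(2π))·e^{−d₁²/2} = 0.395700
Γ = e^{−qT}·φ(d₁) / (S·σ·√T) = 0.003164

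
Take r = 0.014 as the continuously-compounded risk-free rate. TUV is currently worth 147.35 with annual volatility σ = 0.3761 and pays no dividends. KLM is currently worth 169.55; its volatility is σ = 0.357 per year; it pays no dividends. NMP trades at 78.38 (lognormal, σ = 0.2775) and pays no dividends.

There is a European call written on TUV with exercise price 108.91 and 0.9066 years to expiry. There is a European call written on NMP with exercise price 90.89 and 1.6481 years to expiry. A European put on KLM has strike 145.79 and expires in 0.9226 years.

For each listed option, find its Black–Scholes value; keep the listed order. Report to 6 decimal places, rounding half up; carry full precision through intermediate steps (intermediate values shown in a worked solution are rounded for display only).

price(TUV call K=108.91) = 44.467211
price(NMP call K=90.89) = 7.311813
price(KLM put K=145.79) = 10.883040

[TUV call K=108.91]
σ√T = 0.3761·√0.9066 = 0.358106
d₁ = (ln(S/K) + (r+σ²/2)T) / (σ√T) = (ln(147.35/108.91) + (0.014+0.3761²/2)·0.9066) / 0.358106 = (0.302289 + 0.076812) / 0.358106 = 1.058629
d₂ = d₁ − σ√T = 1.058629 − 0.358106 = 0.700523
e^{−rT} = 0.987388
N(d₁) = 0.855116,  N(d₂) = 0.758200
price = S·N(d₁) − K·e^{−rT}·N(d₂) = 126.001290 − 81.534079 = 44.467211
[NMP call K=90.89]
σ√T = 0.2775·√1.6481 = 0.356250
d₁ = (ln(S/K) + (r+σ²/2)T) / (σ√T) = (ln(78.38/90.89) + (0.014+0.2775²/2)·1.6481) / 0.356250 = (-0.148081 + 0.086530) / 0.356250 = -0.172774
d₂ = d₁ − σ√T = -0.172774 − 0.356250 = -0.529024
e^{−rT} = 0.977191
N(d₁) = 0.431414,  N(d₂) = 0.298394
price = S·N(d₁) − K·e^{−rT}·N(d₂) = 33.814266 − 26.502453 = 7.311813
[KLM put K=145.79]
σ√T = 0.357·√0.9226 = 0.342906
d₁ = (ln(S/K) + (r+σ²/2)T) / (σ√T) = (ln(169.55/145.79) + (0.014+0.357²/2)·0.9226) / 0.342906 = (0.150981 + 0.071709) / 0.342906 = 0.649418
d₂ = d₁ − σ√T = 0.649418 − 0.342906 = 0.306512
e^{−rT} = 0.987167
N(−d₁) = 0.258034,  N(−d₂) = 0.379607
price = K·e^{−rT}·N(−d₂) − S·N(−d₁) = 54.632724 − 43.749683 = 10.883040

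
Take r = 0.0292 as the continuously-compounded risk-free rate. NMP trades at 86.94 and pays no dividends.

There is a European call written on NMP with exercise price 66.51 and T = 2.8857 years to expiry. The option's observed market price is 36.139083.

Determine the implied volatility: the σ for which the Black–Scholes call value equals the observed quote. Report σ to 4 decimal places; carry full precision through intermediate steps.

At σ = 0.4266 the Black–Scholes value reproduces the quote:
σ√T = 0.4266·√2.8857 = 0.724680
d₁ = (ln(S/K) + (r+σ²/2)T) / (σ√T) = (ln(86.94/66.51) + (0.0292+0.4266²/2)·2.8857) / 0.724680 = (0.267866 + 0.346843) / 0.724680 = 0.848249
d₂ = d₁ − σ√T = 0.848249 − 0.724680 = 0.123568
e^{−rT} = 0.919190
N(d₁) = 0.801850,  N(d₂) = 0.549172
V = S·N(d₁) − K·e^{−rT}·N(d₂) = 69.712862 − 33.573779 = 36.139083 (equal to the quote); since ∂V/∂σ > 0 for all σ, the implied volatility is unique

sigma = 0.4266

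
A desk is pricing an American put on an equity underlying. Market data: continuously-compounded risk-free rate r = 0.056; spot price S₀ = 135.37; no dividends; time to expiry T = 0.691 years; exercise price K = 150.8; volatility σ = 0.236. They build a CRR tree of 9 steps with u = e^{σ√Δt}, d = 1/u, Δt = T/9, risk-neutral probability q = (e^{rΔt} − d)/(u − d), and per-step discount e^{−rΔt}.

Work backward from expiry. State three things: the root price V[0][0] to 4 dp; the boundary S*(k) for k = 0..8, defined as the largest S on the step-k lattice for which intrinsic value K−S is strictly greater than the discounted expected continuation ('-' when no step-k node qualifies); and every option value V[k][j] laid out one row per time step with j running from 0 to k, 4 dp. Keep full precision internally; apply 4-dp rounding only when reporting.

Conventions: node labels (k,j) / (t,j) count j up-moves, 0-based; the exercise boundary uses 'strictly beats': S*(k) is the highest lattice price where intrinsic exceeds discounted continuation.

price = 18.0685
boundary = - - 118.7744 111.2560 118.7744 126.8010 118.7744 126.8010 135.3700
tree:
18.0685
24.4128 12.2821
32.0256 17.4924 7.5087
39.5440 24.1070 11.4483 3.8847
46.5866 32.0256 16.8978 6.4440 1.5221
53.1834 39.5440 23.9990 10.3934 2.8019 0.3372
59.3626 46.5866 32.0256 16.1721 5.0723 0.7006 0.0000
65.1506 53.1834 39.5440 23.9990 8.9825 1.4555 0.0000 0.0000
70.5722 59.3626 46.5866 32.0256 15.4300 3.0238 0.0000 0.0000 0.0000
75.6507 65.1506 53.1834 39.5440 23.9990 6.2819 0.0000 0.0000 0.0000 0.0000

Δt=0.07678, u=1.06758, d=0.93670, q=0.51658, disc=e^(-rΔt)=0.99571
k=9 terminal: V=max(K-S,0) → 75.6507 65.1506 53.1834 39.5440 23.9990 6.2819 0.0000 0.0000 0.0000 0.0000
k=8: j=0 S=80.2278 intr=70.5722 cont=69.9253 V=70.5722[EX]; j=1 S=91.4374 intr=59.3626 cont=58.7156 V=59.3626[EX]; j=2 S=104.2134 intr=46.5866 cont=45.9396 V=46.5866[EX]; j=3 S=118.7744 intr=32.0256 cont=31.3786 V=32.0256[EX]; j=4 S=135.3700 intr=15.4300 cont=14.7830 V=15.4300[EX]; j=5 S=154.2843 intr=0.0000 cont=3.0238 V=3.0238[hold]; j=6 S=175.8415 intr=0.0000 cont=0.0000 V=0.0000[hold]; j=7 S=200.4106 intr=0.0000 cont=0.0000 V=0.0000[hold]; j=8 S=228.4127 intr=0.0000 cont=0.0000 V=0.0000[hold]  S*(8)=135.3700
k=7: j=0 S=85.6494 intr=65.1506 cont=64.5036 V=65.1506[EX]; j=1 S=97.6166 intr=53.1834 cont=52.5364 V=53.1834[EX]; j=2 S=111.2560 intr=39.5440 cont=38.8971 V=39.5440[EX]; j=3 S=126.8010 intr=23.9990 cont=23.3520 V=23.9990[EX]; j=4 S=144.5181 intr=6.2819 cont=8.9825 V=8.9825[hold]; j=5 S=164.7106 intr=0.0000 cont=1.4555 V=1.4555[hold]; j=6 S=187.7245 intr=0.0000 cont=0.0000 V=0.0000[hold]; j=7 S=213.9540 intr=0.0000 cont=0.0000 V=0.0000[hold]  S*(7)=126.8010
k=6: j=0 S=91.4374 intr=59.3626 cont=58.7156 V=59.3626[EX]; j=1 S=104.2134 intr=46.5866 cont=45.9396 V=46.5866[EX]; j=2 S=118.7744 intr=32.0256 cont=31.3786 V=32.0256[EX]; j=3 S=135.3700 intr=15.4300 cont=16.1721 V=16.1721[hold]; j=4 S=154.2843 intr=0.0000 cont=5.0723 V=5.0723[hold]; j=5 S=175.8415 intr=0.0000 cont=0.7006 V=0.7006[hold]; j=6 S=200.4106 intr=0.0000 cont=0.0000 V=0.0000[hold]  S*(6)=118.7744
k=5: j=0 S=97.6166 intr=53.1834 cont=52.5364 V=53.1834[EX]; j=1 S=111.2560 intr=39.5440 cont=38.8971 V=39.5440[EX]; j=2 S=126.8010 intr=23.9990 cont=23.7337 V=23.9990[EX]; j=3 S=144.5181 intr=6.2819 cont=10.3934 V=10.3934[hold]; j=4 S=164.7106 intr=0.0000 cont=2.8019 V=2.8019[hold]; j=5 S=187.7245 intr=0.0000 cont=0.3372 V=0.3372[hold]  S*(5)=126.8010
k=4: j=0 S=104.2134 intr=46.5866 cont=45.9396 V=46.5866[EX]; j=1 S=118.7744 intr=32.0256 cont=31.3786 V=32.0256[EX]; j=2 S=135.3700 intr=15.4300 cont=16.8978 V=16.8978[hold]; j=3 S=154.2843 intr=0.0000 cont=6.4440 V=6.4440[hold]; j=4 S=175.8415 intr=0.0000 cont=1.5221 V=1.5221[hold]  S*(4)=118.7744
k=3: j=0 S=111.2560 intr=39.5440 cont=38.8971 V=39.5440[EX]; j=1 S=126.8010 intr=23.9990 cont=24.1070 V=24.1070[hold]; j=2 S=144.5181 intr=6.2819 cont=11.4483 V=11.4483[hold]; j=3 S=164.7106 intr=0.0000 cont=3.8847 V=3.8847[hold]  S*(3)=111.2560
k=2: j=0 S=118.7744 intr=32.0256 cont=31.4341 V=32.0256[EX]; j=1 S=135.3700 intr=15.4300 cont=17.4924 V=17.4924[hold]; j=2 S=154.2843 intr=0.0000 cont=7.5087 V=7.5087[hold]  S*(2)=118.7744
k=1: j=0 S=126.8010 intr=23.9990 cont=24.4128 V=24.4128[hold]; j=1 S=144.5181 intr=6.2819 cont=12.2821 V=12.2821[hold]  S*(1)=-
k=0: j=0 S=135.3700 intr=15.4300 cont=18.0685 V=18.0685[hold]  S*(0)=-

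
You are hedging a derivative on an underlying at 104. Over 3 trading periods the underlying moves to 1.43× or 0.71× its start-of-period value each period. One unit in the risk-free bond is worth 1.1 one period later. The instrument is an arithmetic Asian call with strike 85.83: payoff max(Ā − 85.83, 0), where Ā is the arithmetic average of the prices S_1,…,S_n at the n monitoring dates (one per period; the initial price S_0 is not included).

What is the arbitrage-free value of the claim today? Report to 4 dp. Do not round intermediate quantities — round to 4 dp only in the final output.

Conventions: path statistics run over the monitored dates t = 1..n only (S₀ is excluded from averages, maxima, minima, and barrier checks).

price = 34.3043

No-arbitrage gives p* = (R−d)/(u−d) = 0.5417: enumerate every path, weight its payoff by its p*-probability, and discount by R^3.
Enumerate all 2^3 = 8 price paths (U = up ×1.43, D = down ×0.71); each path with k up-moves has probability p*^k·(1−p*)^(3−k).
DDD: Ā=54.4964, payoff=0.0000, prob=0.096282
UDD: Ā=109.7603, payoff=23.9303, prob=0.113788
DUD: Ā=84.8003, payoff=0.0000, prob=0.113788
UUD: Ā=170.7950, payoff=84.9650, prob=0.134476
DDU: Ā=67.0787, payoff=0.0000, prob=0.113788
UDU: Ā=135.1022, payoff=49.2722, prob=0.134476
DUU: Ā=110.1422, payoff=24.3122, prob=0.134476
UUU: Ā=221.8357, payoff=136.0057, prob=0.158927
Price = Σ prob·payoff / R^3 = 45.659020 / 1.331000 = 34.3043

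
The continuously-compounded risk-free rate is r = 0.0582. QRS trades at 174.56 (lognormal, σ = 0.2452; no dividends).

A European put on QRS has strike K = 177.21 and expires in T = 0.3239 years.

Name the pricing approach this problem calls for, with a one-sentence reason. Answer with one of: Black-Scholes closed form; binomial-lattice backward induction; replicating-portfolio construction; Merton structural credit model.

framework: Black-Scholes closed form

Key observation: the strike-177.21 put on QRS is European-exercise on a continuously-modelled lognormal underlying, so its value is a single closed-form evaluation.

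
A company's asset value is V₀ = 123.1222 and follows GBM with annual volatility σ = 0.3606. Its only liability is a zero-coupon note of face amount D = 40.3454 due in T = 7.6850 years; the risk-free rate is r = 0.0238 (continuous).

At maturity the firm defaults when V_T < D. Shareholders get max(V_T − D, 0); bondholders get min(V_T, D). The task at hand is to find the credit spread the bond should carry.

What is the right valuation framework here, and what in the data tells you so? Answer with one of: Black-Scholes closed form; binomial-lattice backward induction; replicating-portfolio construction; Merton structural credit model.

Key observation: the data describe a firm's assets (V₀ = 123.1222, GBM) and a single zero-coupon debt of face 40.3454, so credit quantities follow from equity-as-call in the structural model.

framework: Merton structural credit model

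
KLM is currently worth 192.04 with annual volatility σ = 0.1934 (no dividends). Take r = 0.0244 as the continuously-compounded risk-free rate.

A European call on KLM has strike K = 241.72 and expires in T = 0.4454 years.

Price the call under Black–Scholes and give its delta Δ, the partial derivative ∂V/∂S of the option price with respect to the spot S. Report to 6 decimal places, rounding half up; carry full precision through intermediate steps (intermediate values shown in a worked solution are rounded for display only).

σ√T = 0.1934·√0.4454 = 0.129072
d₁ = (ln(S/K) + (r+σ²/2)T) / (σ√T) = (ln(192.04/241.72) + (0.0244+0.1934²/2)·0.4454) / 0.129072 = (-0.230076 + 0.019198) / 0.129072 = -1.633809
d₂ = d₁ − σ√T = -1.633809 − 0.129072 = -1.762881
e^{−rT} = 0.989191
N(d₁) = 0.051149,  N(d₂) = 0.038960
Call price V = S·N(d₁) − K·e^{−rT}·N(d₂) = 9.822739 − 9.315682 = 0.507057
Δ = N(d₁) = 0.051149

price = 0.507057
Δ = 0.051149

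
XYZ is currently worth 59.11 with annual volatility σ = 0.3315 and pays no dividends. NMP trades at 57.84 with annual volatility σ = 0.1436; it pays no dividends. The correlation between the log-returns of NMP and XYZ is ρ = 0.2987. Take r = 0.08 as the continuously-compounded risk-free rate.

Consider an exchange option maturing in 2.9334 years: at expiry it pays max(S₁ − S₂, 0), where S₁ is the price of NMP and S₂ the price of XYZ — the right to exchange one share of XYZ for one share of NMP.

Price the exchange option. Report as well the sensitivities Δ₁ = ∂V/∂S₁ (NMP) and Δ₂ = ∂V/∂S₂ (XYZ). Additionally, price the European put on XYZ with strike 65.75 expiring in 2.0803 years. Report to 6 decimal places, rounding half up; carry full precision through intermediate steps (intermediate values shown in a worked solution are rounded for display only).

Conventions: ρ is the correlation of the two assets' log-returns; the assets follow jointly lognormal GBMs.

σ_eff = √(σ₁² + σ₂² − 2ρσ₁σ₂) = √(0.1436² + 0.3315² − 2·0.2987·0.1436·0.3315) = 0.319492
d₁ = (ln(S₁/S₂) + (q₂ − q₁ + σ_eff²/2)T) / (σ_eff√T) = (ln(57.84/59.11) + (0.0 − 0.0 + 0.051037)·2.9334) / 0.547199 = 0.233907
d₂ = d₁ − σ_eff√T = 0.233907 − 0.547199 = -0.313292
N(d₁) = 0.592471,  N(d₂) = 0.377030
V = S₁·e^{−q₁T}·N(d₁) − S₂·e^{−q₂T}·N(d₂) = 34.268552 − 22.286216 = 11.982335
Δ₁ = e^{−q₁T}·N(d₁) = 0.592471;  Δ₂ = −e^{−q₂T}·N(d₂) = -0.377030
[vanilla: XYZ put K=65.75]
σ√T = 0.3315·√2.0803 = 0.478131
d₁ = (ln(S/K) + (r+σ²/2)T) / (σ√T) = (ln(59.11/65.75) + (0.08+0.3315²/2)·2.0803) / 0.478131 = (-0.106460 + 0.280728) / 0.478131 = 0.364480
d₂ = d₁ − σ√T = 0.364480 − 0.478131 = -0.113651
e^{−rT} = 0.846687
N(−d₁) = 0.357750,  N(−d₂) = 0.545243
price = K·e^{−rT}·N(−d₂) − S·N(−d₁) = 30.353489 − 21.146598 = 9.206891

exchange price = 11.982335
Δ1 = 0.592471
Δ2 = -0.377030
price(XYZ put K=65.75) = 9.206891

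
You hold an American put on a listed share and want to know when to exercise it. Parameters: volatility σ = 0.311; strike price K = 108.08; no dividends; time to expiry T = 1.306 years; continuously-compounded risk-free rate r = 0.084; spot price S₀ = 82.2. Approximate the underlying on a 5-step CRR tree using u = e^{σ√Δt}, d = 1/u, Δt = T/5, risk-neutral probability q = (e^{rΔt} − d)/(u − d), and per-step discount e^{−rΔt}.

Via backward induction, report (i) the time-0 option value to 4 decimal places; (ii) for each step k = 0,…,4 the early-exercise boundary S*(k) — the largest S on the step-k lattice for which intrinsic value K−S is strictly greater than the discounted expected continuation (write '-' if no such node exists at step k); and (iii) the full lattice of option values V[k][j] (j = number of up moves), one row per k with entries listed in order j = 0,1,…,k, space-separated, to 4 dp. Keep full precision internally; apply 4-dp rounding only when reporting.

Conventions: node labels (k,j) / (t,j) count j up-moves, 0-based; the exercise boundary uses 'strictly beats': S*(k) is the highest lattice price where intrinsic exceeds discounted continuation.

Δt=0.26120, u=1.17227, d=0.85304, q=0.52984, disc=e^(-rΔt)=0.97830
k=5 terminal: V=max(K-S,0) → 70.9498 57.0548 37.9598 11.7191 0.0000 0.0000
k=4: j=0 S=43.5267 intr=64.5533 cont=62.2077 V=64.5533[EX]; j=1 S=59.8155 intr=48.2645 cont=45.9189 V=48.2645[EX]; j=2 S=82.2000 intr=25.8800 cont=23.5345 V=25.8800[EX]; j=3 S=112.9613 intr=0.0000 cont=5.3903 V=5.3903[hold]; j=4 S=155.2343 intr=0.0000 cont=0.0000 V=0.0000[hold]  S*(4)=82.2000
k=3: j=0 S=51.0252 intr=57.0548 cont=54.7092 V=57.0548[EX]; j=1 S=70.1202 intr=37.9598 cont=35.6143 V=37.9598[EX]; j=2 S=96.3609 intr=11.7191 cont=14.6978 V=14.6978[hold]; j=3 S=132.4216 intr=0.0000 cont=2.4793 V=2.4793[hold]  S*(3)=70.1202
k=2: j=0 S=59.8155 intr=48.2645 cont=45.9189 V=48.2645[EX]; j=1 S=82.2000 intr=25.8800 cont=25.0784 V=25.8800[EX]; j=2 S=112.9613 intr=0.0000 cont=8.0455 V=8.0455[hold]  S*(2)=82.2000
k=1: j=0 S=70.1202 intr=37.9598 cont=35.6143 V=37.9598[EX]; j=1 S=96.3609 intr=11.7191 cont=16.0741 V=16.0741[hold]  S*(1)=70.1202
k=0: j=0 S=82.2000 intr=25.8800 cont=25.7918 V=25.8800[EX]  S*(0)=82.2000

price = 25.8800
boundary = 82.2000 70.1202 82.2000 70.1202 82.2000
tree:
25.8800
37.9598 16.0741
48.2645 25.8800 8.0455
57.0548 37.9598 14.6978 2.4793
64.5533 48.2645 25.8800 5.3903 0.0000
70.9498 57.0548 37.9598 11.7191 0.0000 0.0000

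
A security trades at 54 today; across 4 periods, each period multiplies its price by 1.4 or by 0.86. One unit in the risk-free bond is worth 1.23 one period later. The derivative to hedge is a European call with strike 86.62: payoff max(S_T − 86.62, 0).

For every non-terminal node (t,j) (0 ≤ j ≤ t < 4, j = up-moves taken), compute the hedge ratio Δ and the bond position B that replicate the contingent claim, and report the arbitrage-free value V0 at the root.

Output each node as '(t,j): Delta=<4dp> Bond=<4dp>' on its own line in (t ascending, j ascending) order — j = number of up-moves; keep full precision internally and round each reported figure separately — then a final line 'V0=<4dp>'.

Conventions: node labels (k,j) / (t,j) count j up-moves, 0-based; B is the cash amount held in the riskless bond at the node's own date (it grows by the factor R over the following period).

(0,0): Delta=0.8078 Bond=-24.7646
(1,0): Delta=0.5050 Bond=-16.3978
(1,1): Delta=0.8933 Bond=-36.9217
(2,0): Delta=0.0000 Bond=0.0000
(2,1): Delta=0.6475 Bond=-29.4363
(2,2): Delta=0.9626 Bond=-52.7546
(3,0): Delta=0.0000 Bond=0.0000
(3,1): Delta=0.0000 Bond=0.0000
(3,2): Delta=0.8303 Bond=-52.8422
(3,3): Delta=1.0000 Bond=-70.4228
V0=18.8579

Under the risk-neutral measure, an up-move has probability p* = (R−d)/(u−d) = 0.6852 and values discount at R = 1.23.
Payoffs at expiry: V(4,0)=0.0000, V(4,1)=0.0000, V(4,2)=0.0000, V(4,3)=40.8114, V(4,4)=120.8264
Node (3,0) S=34.3470: V=(p*·0.0000+(1−p*)·0.0000)/1.23=0.0000; Δ=(0.0000−0.0000)/(48.0858−29.5384)=0.0000; B=V−Δ·S=0.0000
Node (3,1) S=55.9138: V=(p*·0.0000+(1−p*)·0.0000)/1.23=0.0000; Δ=(0.0000−0.0000)/(78.2793−48.0858)=0.0000; B=V−Δ·S=0.0000
Node (3,2) S=91.0224: V=(p*·40.8114+(1−p*)·0.0000)/1.23=22.7344; Δ=(40.8114−0.0000)/(127.4314−78.2793)=0.8303; B=V−Δ·S=-52.8422
Node (3,3) S=148.1760: V=(p*·120.8264+(1−p*)·40.8114)/1.23=77.7532; Δ=(120.8264−40.8114)/(207.4464−127.4314)=1.0000; B=V−Δ·S=-70.4228
Node (2,0) S=39.9384: V=(p*·0.0000+(1−p*)·0.0000)/1.23=0.0000; Δ=(0.0000−0.0000)/(55.9138−34.3470)=0.0000; B=V−Δ·S=0.0000
Node (2,1) S=65.0160: V=(p*·22.7344+(1−p*)·0.0000)/1.23=12.6645; Δ=(22.7344−0.0000)/(91.0224−55.9138)=0.6475; B=V−Δ·S=-29.4363
Node (2,2) S=105.8400: V=(p*·77.7532+(1−p*)·22.7344)/1.23=49.1321; Δ=(77.7532−22.7344)/(148.1760−91.0224)=0.9626; B=V−Δ·S=-52.7546
Node (1,0) S=46.4400: V=(p*·12.6645+(1−p*)·0.0000)/1.23=7.0549; Δ=(12.6645−0.0000)/(65.0160−39.9384)=0.5050; B=V−Δ·S=-16.3978
Node (1,1) S=75.6000: V=(p*·49.1321+(1−p*)·12.6645)/1.23=30.6110; Δ=(49.1321−12.6645)/(105.8400−65.0160)=0.8933; B=V−Δ·S=-36.9217
Node (0,0) S=54.0000: V=(p*·30.6110+(1−p*)·7.0549)/1.23=18.8579; Δ=(30.6110−7.0549)/(75.6000−46.4400)=0.8078; B=V−Δ·S=-24.7646
As a check, the time-0 holding Δ(0,0)·S0 + B(0,0) comes to 18.8579 — exactly V0.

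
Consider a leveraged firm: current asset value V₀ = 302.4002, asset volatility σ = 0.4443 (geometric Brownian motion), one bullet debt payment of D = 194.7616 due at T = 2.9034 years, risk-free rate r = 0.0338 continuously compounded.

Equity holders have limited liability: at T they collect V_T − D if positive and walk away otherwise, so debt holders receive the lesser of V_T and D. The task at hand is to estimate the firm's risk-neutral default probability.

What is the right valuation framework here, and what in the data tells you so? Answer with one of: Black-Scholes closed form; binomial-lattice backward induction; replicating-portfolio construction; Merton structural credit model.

framework: Merton structural credit model

Key observation: a levered firm with one bullet debt due at 2.9034 years is the canonical structural-credit setup: equity is a call on the firm's assets struck at the face value.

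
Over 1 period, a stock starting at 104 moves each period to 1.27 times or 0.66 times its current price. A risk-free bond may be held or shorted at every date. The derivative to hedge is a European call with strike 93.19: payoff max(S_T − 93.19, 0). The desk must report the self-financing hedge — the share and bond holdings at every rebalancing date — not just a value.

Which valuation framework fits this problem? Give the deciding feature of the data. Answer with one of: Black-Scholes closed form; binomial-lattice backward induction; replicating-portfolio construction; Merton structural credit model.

Key observation: a price alone would not answer the question — the per-node share/bond construction on the spot-104, 1.27/0.66 tree is required, and only the replicating-portfolio method yields it.

framework: replicating-portfolio construction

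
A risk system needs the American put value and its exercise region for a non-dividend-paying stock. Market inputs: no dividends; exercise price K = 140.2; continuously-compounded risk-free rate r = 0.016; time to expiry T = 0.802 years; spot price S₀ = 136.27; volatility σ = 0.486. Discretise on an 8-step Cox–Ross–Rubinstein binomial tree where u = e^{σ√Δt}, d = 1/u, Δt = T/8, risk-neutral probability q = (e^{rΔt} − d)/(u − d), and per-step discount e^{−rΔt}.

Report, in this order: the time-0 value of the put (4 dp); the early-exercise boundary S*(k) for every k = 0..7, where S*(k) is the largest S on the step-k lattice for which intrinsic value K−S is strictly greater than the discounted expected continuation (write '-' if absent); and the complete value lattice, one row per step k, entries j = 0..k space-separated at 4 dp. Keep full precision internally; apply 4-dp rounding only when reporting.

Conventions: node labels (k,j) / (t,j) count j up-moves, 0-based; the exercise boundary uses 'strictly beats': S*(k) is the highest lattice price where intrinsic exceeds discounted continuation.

Δt=0.10025  u=1.16635  d=0.85738  q=0.46680  discount=0.99840
step 8 (expiry): payoffs max(K−S,0) = 100.4103 86.0712 66.5648 40.0288 3.9300 0.0000 0.0000 0.0000 0.0000
step 7: (k=7,j=0): S=46.4087, K−S=93.7913, hold=93.5666 ⇒ V=93.7913 exercise | (k=7,j=1): S=63.1331, K−S=77.0669, hold=76.8422 ⇒ V=77.0669 exercise | (k=7,j=2): S=85.8844, K−S=54.3156, hold=54.0909 ⇒ V=54.3156 exercise | (k=7,j=3): S=116.8346, K−S=23.3654, hold=23.1407 ⇒ V=23.3654 exercise | (k=7,j=4): S=158.9384, K−S=0.0000, hold=2.0921 ⇒ V=2.0921 continue | (k=7,j=5): S=216.2152, K−S=0.0000, hold=0.0000 ⇒ V=0.0000 continue | (k=7,j=6): S=294.1329, K−S=0.0000, hold=0.0000 ⇒ V=0.0000 continue | (k=7,j=7): S=400.1298, K−S=0.0000, hold=0.0000 ⇒ V=0.0000 continue  boundary S*=116.8346
step 6: (k=6,j=0): S=54.1288, K−S=86.0712, hold=85.8465 ⇒ V=86.0712 exercise | (k=6,j=1): S=73.6352, K−S=66.5648, hold=66.3401 ⇒ V=66.5648 exercise | (k=6,j=2): S=100.1712, K−S=40.0288, hold=39.8041 ⇒ V=40.0288 exercise | (k=6,j=3): S=136.2700, K−S=3.9300, hold=13.4134 ⇒ V=13.4134 continue | (k=6,j=4): S=185.3777, K−S=0.0000, hold=1.1137 ⇒ V=1.1137 continue | (k=6,j=5): S=252.1825, K−S=0.0000, hold=0.0000 ⇒ V=0.0000 continue | (k=6,j=6): S=343.0617, K−S=0.0000, hold=0.0000 ⇒ V=0.0000 continue  boundary S*=100.1712
step 5: (k=5,j=0): S=63.1331, K−S=77.0669, hold=76.8422 ⇒ V=77.0669 exercise | (k=5,j=1): S=85.8844, K−S=54.3156, hold=54.0909 ⇒ V=54.3156 exercise | (k=5,j=2): S=116.8346, K−S=23.3654, hold=27.5605 ⇒ V=27.5605 continue | (k=5,j=3): S=158.9384, K−S=0.0000, hold=7.6596 ⇒ V=7.6596 continue | (k=5,j=4): S=216.2152, K−S=0.0000, hold=0.5929 ⇒ V=0.5929 continue | (k=5,j=5): S=294.1329, K−S=0.0000, hold=0.0000 ⇒ V=0.0000 continue  boundary S*=85.8844
step 4: (k=4,j=0): S=73.6352, K−S=66.5648, hold=66.3401 ⇒ V=66.5648 exercise | (k=4,j=1): S=100.1712, K−S=40.0288, hold=41.7592 ⇒ V=41.7592 continue | (k=4,j=2): S=136.2700, K−S=3.9300, hold=18.2414 ⇒ V=18.2414 continue | (k=4,j=3): S=185.3777, K−S=0.0000, hold=4.3539 ⇒ V=4.3539 continue | (k=4,j=4): S=252.1825, K−S=0.0000, hold=0.3156 ⇒ V=0.3156 continue  boundary S*=73.6352
step 3: (k=3,j=0): S=85.8844, K−S=54.3156, hold=54.8974 ⇒ V=54.8974 continue | (k=3,j=1): S=116.8346, K−S=23.3654, hold=30.7317 ⇒ V=30.7317 continue | (k=3,j=2): S=158.9384, K−S=0.0000, hold=11.7398 ⇒ V=11.7398 continue | (k=3,j=3): S=216.2152, K−S=0.0000, hold=2.4648 ⇒ V=2.4648 continue  boundary S*=-
step 2: (k=2,j=0): S=100.1712, K−S=40.0288, hold=43.5469 ⇒ V=43.5469 continue | (k=2,j=1): S=136.2700, K−S=3.9300, hold=21.8313 ⇒ V=21.8313 continue | (k=2,j=2): S=185.3777, K−S=0.0000, hold=7.3984 ⇒ V=7.3984 continue  boundary S*=-
step 1: (k=1,j=0): S=116.8346, K−S=23.3654, hold=33.3565 ⇒ V=33.3565 continue | (k=1,j=1): S=158.9384, K−S=0.0000, hold=15.0698 ⇒ V=15.0698 continue  boundary S*=-
step 0: (k=0,j=0): S=136.2700, K−S=3.9300, hold=24.7804 ⇒ V=24.7804 continue  boundary S*=-

price = 24.7804
boundary = - - - - 73.6352 85.8844 100.1712 116.8346
tree:
24.7804
33.3565 15.0698
43.5469 21.8313 7.3984
54.8974 30.7317 11.7398 2.4648
66.5648 41.7592 18.2414 4.3539 0.3156
77.0669 54.3156 27.5605 7.6596 0.5929 0.0000
86.0712 66.5648 40.0288 13.4134 1.1137 0.0000 0.0000
93.7913 77.0669 54.3156 23.3654 2.0921 0.0000 0.0000 0.0000
100.4103 86.0712 66.5648 40.0288 3.9300 0.0000 0.0000 0.0000 0.0000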